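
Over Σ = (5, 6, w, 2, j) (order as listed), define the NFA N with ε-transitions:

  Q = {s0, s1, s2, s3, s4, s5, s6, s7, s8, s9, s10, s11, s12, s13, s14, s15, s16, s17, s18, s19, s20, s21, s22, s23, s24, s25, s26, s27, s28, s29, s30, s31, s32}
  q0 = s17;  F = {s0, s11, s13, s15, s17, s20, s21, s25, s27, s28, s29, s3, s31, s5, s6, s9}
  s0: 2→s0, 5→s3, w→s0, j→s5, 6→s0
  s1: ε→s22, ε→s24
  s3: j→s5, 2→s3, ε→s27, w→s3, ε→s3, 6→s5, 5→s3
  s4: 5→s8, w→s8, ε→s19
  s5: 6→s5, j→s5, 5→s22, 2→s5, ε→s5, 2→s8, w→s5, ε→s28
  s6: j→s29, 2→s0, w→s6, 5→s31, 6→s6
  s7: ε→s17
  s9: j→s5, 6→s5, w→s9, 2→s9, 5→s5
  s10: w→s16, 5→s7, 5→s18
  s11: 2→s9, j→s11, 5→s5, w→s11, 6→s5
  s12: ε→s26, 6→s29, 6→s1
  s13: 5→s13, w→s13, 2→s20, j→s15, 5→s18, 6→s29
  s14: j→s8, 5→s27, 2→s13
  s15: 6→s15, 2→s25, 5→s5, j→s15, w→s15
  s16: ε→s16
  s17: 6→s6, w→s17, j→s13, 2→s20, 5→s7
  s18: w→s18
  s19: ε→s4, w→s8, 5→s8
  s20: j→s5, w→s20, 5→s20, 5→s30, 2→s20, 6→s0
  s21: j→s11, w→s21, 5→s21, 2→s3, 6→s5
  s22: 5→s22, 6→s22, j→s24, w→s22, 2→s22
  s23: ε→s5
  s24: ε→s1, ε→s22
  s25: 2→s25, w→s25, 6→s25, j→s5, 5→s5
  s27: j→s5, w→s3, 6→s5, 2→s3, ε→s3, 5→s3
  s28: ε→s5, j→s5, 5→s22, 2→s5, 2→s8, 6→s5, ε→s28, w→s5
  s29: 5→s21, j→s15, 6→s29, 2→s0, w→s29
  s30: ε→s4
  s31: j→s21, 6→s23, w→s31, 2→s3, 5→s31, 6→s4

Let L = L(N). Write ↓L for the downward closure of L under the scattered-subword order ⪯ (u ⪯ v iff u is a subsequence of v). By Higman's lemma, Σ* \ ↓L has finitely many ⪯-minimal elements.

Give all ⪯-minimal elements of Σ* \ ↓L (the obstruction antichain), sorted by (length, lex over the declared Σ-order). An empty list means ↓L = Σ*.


A = [2j5, 6565, jj55].

|Q|=33, |F|=16, |δ|=121 (18 ε).
min D↑ (15 st, q0=0, F={11}): 0:5→0,6→1,w→0,2→2,j→3 1:5→4,6→1,w→1,2→5,j→6 2:5→2,6→5,w→2,2→2,j→7 3:5→3,6→6,w→3,2→2,j→8 4:5→4,6→7,w→4,2→9,j→10 5:5→9,6→5,w→5,2→5,j→7 6:5→10,6→6,w→6,2→5,j→8 7:5→11,6→7,w→7,2→7,j→7 8:5→7,6→8,w→8,2→12,j→8 9:5→9,6→7,w→9,2→9,j→7 10:5→10,6→7,w→10,2→9,j→13 11:5→11,6→11,w→11,2→11,j→11 12:5→7,6→12,w→12,2→12,j→7 13:5→7,6→7,w→13,2→14,j→13 14:5→7,6→7,w→14,2→14,j→7.
'2j5': run [26, 15, 6, 3] end={s1,s22,s24} rej; 3/3 deletions ∈↓L.
'6565': N↓-sim [26, 20, 15, 9, 4] end={s1,s22,s24,s8} — reject; 4/4 del acc.
'jj55': |S_i|=[26, 21, 10, 6, 3] end={s1,s22,s24} ∉↓L; 4/4 deletions ∈↓L.
3 obstructions.


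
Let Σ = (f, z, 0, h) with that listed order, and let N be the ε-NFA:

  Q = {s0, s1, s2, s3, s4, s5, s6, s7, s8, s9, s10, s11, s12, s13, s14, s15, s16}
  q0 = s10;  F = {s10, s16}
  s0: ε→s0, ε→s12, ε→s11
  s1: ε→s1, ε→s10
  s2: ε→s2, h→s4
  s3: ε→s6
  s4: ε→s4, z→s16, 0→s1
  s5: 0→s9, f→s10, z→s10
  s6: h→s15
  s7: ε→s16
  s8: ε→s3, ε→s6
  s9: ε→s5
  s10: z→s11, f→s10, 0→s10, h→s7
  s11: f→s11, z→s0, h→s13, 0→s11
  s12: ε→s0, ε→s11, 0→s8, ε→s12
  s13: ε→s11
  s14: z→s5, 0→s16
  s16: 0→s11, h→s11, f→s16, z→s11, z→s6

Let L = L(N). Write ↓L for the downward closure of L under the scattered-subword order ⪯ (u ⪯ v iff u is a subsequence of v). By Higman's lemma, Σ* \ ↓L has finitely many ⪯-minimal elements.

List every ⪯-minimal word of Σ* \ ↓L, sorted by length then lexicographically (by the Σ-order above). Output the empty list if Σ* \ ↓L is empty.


Antichain: [z, h0, hh].

|Q|=17, |F|=2, |δ|=39 (16 ε).
min D↑ (3 st, q0=0, F={1}): 0:f→0,z→1,0→0,h→2 1:f→1,z→1,0→1,h→1 2:f→2,z→1,0→1,h→1 [Hopcroft].
'z': run [11, 8] end={s0,s11,s12,s13,s15,s3,s6,s8} — reject; 1/1 single-dels accept.
'h0': N↓-sim [11, 10, 8] end={s0,s11,s12,s13,s15,s3,s6,s8} ∉↓L; 2/2 del acc.
'hh': N↓-sim [11, 10, 8] end={s0,s11,s12,s13,s15,s3,s6,s8} ∉↓L; 2/2 single-dels accept.
3 words, ⪯-incomp.


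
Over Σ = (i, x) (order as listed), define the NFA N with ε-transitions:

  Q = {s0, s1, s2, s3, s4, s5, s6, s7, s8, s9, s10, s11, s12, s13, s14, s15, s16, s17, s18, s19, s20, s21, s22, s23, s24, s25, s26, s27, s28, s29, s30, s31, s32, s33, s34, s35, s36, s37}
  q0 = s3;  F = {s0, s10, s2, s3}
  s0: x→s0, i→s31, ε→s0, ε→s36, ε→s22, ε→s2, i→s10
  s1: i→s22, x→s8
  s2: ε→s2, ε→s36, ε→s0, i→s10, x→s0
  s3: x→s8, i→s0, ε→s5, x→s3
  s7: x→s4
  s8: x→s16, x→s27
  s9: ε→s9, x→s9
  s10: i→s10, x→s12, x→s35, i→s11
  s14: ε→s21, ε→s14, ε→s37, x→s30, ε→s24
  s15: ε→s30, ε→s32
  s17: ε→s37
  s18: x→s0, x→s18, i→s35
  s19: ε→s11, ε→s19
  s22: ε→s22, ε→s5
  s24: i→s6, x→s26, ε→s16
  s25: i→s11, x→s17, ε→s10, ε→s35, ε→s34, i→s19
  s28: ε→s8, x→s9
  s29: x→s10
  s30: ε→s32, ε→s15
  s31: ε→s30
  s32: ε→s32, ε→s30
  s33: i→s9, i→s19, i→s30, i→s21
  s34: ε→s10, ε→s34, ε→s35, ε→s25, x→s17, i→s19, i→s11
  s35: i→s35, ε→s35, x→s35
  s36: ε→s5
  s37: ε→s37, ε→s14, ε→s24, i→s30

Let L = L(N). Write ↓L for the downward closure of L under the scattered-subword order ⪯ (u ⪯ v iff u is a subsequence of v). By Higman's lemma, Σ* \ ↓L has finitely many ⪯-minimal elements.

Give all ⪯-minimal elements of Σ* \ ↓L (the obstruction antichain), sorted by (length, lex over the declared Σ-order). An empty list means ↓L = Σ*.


A = [iix].

|Q|=38, |F|=4, |δ|=78 (39 ε).
min D↑ (4 st, q0=0, F={3}): 0:i→1,x→0 1:i→2,x→1 2:i→2,x→3 3:i→3,x→3 [Hopcroft].
'iix': run [17, 13, 8, 2] end={s12,s35} ∉↓L; 3/3 single-dels accept.
1 obstructions.


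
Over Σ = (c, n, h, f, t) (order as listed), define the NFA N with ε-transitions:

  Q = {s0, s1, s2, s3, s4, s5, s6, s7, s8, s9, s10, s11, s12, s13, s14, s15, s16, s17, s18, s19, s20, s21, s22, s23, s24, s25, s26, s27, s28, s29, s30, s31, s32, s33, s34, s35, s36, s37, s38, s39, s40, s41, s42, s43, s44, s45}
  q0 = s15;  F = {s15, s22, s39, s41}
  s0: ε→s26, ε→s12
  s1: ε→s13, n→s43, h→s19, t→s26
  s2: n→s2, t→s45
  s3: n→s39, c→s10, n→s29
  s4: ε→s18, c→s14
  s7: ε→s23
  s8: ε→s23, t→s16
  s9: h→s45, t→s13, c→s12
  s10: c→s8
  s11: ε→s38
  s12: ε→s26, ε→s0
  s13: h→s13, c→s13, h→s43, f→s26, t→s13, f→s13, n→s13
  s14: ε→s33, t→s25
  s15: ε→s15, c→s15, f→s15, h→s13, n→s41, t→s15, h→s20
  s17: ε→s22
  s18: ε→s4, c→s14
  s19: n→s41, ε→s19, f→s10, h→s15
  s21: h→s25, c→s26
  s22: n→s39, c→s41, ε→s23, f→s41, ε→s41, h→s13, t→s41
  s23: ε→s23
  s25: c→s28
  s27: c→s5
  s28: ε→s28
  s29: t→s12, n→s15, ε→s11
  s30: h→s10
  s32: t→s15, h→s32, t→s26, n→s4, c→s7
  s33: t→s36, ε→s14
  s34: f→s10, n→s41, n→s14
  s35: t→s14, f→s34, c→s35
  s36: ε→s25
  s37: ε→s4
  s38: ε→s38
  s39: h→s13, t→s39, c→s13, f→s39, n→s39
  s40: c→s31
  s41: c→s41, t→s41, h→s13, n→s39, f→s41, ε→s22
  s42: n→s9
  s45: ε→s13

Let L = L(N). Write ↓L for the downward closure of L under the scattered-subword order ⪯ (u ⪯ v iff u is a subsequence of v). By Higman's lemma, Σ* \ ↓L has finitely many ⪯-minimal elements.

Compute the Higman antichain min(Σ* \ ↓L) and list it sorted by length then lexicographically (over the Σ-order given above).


Antichain: [h, nnc].

|Q|=46, |F|=4, |δ|=93 (25 ε).
min D↑ (4 st, q0=0, F={2}): 0:c→0,n→1,h→2,f→0,t→0 1:c→1,n→3,h→2,f→1,t→1 2:c→2,n→2,h→2,f→2,t→2 3:c→2,n→3,h→2,f→3,t→3 (ε-aug+det+¬).
'h': |S_i|=[9, 4] end={s13,s20,s26,s43} — reject; 1/1 single-dels accept.
'nnc': run [9, 7, 4, 3] end={s13,s26,s43} — reject; 3/3 single-dels accept.
2 minimals (antichain).


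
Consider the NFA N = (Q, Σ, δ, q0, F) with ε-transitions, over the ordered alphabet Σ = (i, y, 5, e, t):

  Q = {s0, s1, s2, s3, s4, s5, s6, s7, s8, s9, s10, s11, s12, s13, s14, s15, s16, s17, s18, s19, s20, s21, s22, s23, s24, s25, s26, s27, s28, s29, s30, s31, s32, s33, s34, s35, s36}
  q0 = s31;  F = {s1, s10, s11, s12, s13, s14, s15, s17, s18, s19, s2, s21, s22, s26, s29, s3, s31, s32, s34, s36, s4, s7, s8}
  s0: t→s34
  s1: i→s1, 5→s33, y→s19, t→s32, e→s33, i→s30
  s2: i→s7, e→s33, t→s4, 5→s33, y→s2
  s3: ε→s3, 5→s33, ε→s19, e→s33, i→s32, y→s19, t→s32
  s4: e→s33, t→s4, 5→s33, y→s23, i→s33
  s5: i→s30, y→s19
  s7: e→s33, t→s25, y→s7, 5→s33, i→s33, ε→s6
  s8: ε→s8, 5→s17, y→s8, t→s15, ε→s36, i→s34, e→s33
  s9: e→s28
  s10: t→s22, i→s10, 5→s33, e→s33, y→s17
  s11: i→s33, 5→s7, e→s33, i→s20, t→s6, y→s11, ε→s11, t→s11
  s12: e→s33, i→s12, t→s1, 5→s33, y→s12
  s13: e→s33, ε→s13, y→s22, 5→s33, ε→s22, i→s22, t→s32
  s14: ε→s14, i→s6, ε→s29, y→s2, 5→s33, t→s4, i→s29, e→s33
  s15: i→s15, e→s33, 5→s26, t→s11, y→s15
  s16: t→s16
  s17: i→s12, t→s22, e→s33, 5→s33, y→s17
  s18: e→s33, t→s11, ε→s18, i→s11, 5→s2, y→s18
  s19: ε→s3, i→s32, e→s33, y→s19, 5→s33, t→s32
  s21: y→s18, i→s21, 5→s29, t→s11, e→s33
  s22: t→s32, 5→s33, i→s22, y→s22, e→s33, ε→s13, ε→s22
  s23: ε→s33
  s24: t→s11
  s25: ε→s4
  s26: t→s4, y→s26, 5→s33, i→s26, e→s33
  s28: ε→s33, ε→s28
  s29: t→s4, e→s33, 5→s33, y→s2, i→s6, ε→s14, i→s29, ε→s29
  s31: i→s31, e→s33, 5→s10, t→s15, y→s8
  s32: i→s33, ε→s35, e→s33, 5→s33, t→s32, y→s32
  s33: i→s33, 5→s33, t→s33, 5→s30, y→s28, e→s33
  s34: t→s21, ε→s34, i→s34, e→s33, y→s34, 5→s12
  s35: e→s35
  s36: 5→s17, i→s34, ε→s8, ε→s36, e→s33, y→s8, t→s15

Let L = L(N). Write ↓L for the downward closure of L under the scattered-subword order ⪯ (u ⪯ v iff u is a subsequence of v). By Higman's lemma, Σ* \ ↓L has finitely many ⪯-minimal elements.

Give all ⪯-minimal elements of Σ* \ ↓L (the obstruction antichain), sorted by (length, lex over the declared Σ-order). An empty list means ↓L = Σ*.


|Q|=37, |F|=23, |δ|=157 (24 ε).
min D↑ (20 st, q0=0, F={3}): 0:i→0,y→1,5→2,e→3,t→4 1:i→5,y→1,5→6,e→3,t→4 2:i→2,y→6,5→3,e→3,t→7 3:i→3,y→3,5→3,e→3,t→3 4:i→4,y→4,5→8,e→3,t→9 5:i→5,y→5,5→10,e→3,t→11 6:i→10,y→6,5→3,e→3,t→7 7:i→7,y→7,5→3,e→3,t→12 8:i→8,y→8,5→3,e→3,t→13 9:i→3,y→9,5→14,e→3,t→9 10:i→10,y→10,5→3,e→3,t→15 11:i→11,y→16,5→17,e→3,t→9 12:i→3,y→12,5→3,e→3,t→12 13:i→3,y→3,5→3,e→3,t→13 14:i→3,y→14,5→3,e→3,t→13 15:i→15,y→18,5→3,e→3,t→12 16:i→9,y→16,5→19,e→3,t→9 17:i→17,y→19,5→3,e→3,t→13 18:i→12,y→18,5→3,e→3,t→12 19:i→14,y→19,5→3,e→3,t→13 (ε-aug+det+¬).
'e': |S_i|=[31, 4] end={s28,s30,s33,s35} — reject; 1/1 single-dels accept.
'55': N↓-sim [31, 22, 3] end={s28,s30,s33} ∉↓L; 2/2 single-dels accept.
'tti': run [31, 24, 12, 4] end={s20,s28,s30,s33} — reject; 3/3 deletions ∈↓L.
't5ty': N↓-sim [31, 24, 12, 6, 4] end={s23,s28,s30,s33} ∉↓L; 4/4 single-dels accept.
'yityii': run [31, 29, 26, 20, 16, 12, 4] end={s20,s28,s30,s33} — reject; 6/6 single-dels accept.
5 obstructions.

Antichain: [e, 55, tti, t5ty, yityii].


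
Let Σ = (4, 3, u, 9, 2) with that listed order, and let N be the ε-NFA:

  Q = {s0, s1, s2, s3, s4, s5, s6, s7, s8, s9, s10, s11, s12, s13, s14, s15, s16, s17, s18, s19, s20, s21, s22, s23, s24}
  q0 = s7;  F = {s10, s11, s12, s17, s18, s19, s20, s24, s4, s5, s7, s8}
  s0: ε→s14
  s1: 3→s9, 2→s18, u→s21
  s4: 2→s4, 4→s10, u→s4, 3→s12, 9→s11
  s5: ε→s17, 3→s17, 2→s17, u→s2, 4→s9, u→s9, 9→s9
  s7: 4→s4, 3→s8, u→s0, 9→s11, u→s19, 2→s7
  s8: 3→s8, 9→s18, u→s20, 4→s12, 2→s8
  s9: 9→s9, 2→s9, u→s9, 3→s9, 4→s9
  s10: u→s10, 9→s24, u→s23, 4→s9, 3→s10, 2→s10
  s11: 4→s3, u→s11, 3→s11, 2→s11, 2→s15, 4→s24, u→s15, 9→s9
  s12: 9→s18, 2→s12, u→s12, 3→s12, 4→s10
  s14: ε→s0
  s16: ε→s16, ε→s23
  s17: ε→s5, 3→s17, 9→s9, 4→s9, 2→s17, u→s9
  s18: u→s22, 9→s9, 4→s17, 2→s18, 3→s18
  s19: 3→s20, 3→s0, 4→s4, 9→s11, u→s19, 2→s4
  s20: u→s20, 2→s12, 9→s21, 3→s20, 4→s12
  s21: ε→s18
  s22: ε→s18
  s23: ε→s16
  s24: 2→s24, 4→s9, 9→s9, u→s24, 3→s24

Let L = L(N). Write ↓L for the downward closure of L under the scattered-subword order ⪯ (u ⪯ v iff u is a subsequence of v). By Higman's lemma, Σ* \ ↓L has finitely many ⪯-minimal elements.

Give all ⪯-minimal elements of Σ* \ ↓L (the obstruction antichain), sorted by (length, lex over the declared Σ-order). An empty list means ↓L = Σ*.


|Q|=25, |F|=12, |δ|=84 (9 ε).
min D↑ (12 st, q0=0, F={10}): 0:4→1,3→2,u→3,9→4,2→0 1:4→5,3→6,u→1,9→4,2→1 2:4→6,3→2,u→7,9→8,2→2 3:4→1,3→7,u→3,9→4,2→1 4:4→9,3→4,u→4,9→10,2→4 5:4→10,3→5,u→5,9→9,2→5 6:4→5,3→6,u→6,9→8,2→6 7:4→6,3→7,u→7,9→8,2→6 8:4→11,3→8,u→8,9→10,2→8 9:4→10,3→9,u→9,9→10,2→9 10:4→10,3→10,u→10,9→10,2→10 11:4→10,3→11,u→10,9→10,2→11 [Hopcroft].
'99': run [22, 11, 1] end={s9} ∉↓L; 2/2 deletions ∈↓L.
'444': |S_i|=[22, 15, 9, 1] end={s9} rej; 3/3 single-dels accept.
'944': N↓-sim [22, 11, 6, 1] end={s9} ∉↓L; 3/3 deletions ∈↓L.
'394u': |S_i|=[22, 19, 8, 4, 2] end={s2,s9} rej; 4/4 deletions ∈↓L.
'u244': |S_i|=[22, 20, 15, 9, 1] end={s9} rej; 4/4 del acc.
5 obstructions.

Antichain: [99, 444, 944, 394u, u244].


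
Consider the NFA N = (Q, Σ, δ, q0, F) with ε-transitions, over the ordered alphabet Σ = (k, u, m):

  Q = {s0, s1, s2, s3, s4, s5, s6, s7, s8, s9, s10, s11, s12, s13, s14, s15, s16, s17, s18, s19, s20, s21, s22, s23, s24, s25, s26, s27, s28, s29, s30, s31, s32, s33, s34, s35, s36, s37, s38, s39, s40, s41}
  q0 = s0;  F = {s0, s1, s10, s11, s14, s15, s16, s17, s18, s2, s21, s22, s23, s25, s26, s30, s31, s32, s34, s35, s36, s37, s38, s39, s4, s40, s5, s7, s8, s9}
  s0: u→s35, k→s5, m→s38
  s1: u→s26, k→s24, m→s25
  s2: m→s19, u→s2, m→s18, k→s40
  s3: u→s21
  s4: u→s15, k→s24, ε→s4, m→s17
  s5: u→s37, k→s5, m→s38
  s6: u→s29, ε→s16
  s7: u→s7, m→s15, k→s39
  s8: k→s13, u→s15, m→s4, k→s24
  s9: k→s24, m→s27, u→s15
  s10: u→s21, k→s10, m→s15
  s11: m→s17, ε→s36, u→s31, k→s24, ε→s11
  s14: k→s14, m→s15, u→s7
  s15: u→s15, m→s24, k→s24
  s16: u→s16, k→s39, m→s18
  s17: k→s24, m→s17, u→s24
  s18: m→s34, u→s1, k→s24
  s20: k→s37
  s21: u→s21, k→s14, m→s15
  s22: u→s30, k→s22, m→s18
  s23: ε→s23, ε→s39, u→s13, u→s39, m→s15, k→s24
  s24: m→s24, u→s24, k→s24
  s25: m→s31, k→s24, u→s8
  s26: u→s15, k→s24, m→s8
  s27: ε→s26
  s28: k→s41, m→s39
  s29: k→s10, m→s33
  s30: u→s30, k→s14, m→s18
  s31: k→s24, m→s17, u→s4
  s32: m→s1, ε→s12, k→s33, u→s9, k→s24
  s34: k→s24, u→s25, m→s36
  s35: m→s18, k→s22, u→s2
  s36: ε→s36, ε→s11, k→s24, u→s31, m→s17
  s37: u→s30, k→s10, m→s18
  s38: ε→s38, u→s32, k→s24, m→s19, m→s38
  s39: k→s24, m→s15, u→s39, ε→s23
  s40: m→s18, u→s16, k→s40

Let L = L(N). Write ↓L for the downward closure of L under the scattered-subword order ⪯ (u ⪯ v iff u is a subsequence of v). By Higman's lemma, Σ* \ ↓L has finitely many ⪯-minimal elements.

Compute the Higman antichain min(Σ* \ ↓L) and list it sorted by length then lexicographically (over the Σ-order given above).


|Q|=42, |F|=30, |δ|=117 (12 ε).
min D↑ (29 st, q0=0, F={8}): 0:k→1,u→2,m→3 1:k→1,u→4,m→3 2:k→5,u→6,m→7 3:k→8,u→9,m→3 4:k→10,u→11,m→7 5:k→5,u→11,m→7 6:k→12,u→6,m→7 7:k→8,u→13,m→14 8:k→8,u→8,m→8 9:k→8,u→15,m→13 10:k→10,u→16,m→17 11:k→18,u→11,m→7 12:k→12,u→19,m→7 13:k→8,u→20,m→21 14:k→8,u→21,m→22 15:k→8,u→17,m→20 16:k→18,u→16,m→17 17:k→8,u→17,m→8 18:k→18,u→23,m→17 19:k→24,u→19,m→7 20:k→8,u→17,m→25 21:k→8,u→25,m→26 22:k→8,u→26,m→27 23:k→24,u→23,m→17 24:k→8,u→24,m→17 25:k→8,u→17,m→28 26:k→8,u→28,m→27 27:k→8,u→8,m→27 28:k→8,u→17,m→27.
'mk': |S_i|=[36, 21, 3] end={s13,s24,s33} ∉↓L; 2/2 deletions ∈↓L.
'kukmm': N↓-sim [36, 33, 28, 10, 2, 1] end={s24} ∉↓L; 5/5 deletions ∈↓L.
'muuum': run [36, 21, 15, 9, 2, 1] end={s24} rej; 5/5 deletions ∈↓L.
'uukukk': run [36, 33, 26, 20, 18, 5, 1] end={s24} rej; 6/6 single-dels accept.
'ummmmu': |S_i|=[36, 33, 16, 11, 7, 2, 1] end={s24} ∉↓L; 6/6 del acc.
5 minimals (antichain).

Antichain: [mk, kukmm, muuum, uukukk, ummmmu].


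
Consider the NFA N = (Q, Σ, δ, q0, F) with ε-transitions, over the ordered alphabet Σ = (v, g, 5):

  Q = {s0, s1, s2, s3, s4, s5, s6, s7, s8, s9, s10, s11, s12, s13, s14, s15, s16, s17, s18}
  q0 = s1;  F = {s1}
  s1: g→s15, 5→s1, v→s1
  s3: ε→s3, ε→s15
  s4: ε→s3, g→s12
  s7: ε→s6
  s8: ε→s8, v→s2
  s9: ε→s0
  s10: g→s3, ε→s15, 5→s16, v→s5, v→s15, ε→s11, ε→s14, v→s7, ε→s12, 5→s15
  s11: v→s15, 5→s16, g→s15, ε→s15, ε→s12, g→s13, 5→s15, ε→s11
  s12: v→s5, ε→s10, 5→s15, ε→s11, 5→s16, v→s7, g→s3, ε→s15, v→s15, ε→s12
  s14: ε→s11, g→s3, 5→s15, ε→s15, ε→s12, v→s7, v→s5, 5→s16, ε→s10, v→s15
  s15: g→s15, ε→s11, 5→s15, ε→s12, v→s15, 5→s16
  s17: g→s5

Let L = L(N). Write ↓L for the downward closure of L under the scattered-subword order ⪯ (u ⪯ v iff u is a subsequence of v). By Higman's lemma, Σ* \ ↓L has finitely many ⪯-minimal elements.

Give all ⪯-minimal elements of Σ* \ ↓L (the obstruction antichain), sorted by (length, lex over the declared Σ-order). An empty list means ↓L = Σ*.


|Q|=19, |F|=1, |δ|=56 (23 ε).
min D↑ (2 st, q0=0, F={1}): 0:v→0,g→1,5→0 1:v→1,g→1,5→1.
'g': |S_i|=[12, 11] end={s10,s11,s12,s13,s14,s15,s16,s3,s5,s6,s7} — reject; 1/1 del acc.
1 words, ⪯-incomp.

A = [g].


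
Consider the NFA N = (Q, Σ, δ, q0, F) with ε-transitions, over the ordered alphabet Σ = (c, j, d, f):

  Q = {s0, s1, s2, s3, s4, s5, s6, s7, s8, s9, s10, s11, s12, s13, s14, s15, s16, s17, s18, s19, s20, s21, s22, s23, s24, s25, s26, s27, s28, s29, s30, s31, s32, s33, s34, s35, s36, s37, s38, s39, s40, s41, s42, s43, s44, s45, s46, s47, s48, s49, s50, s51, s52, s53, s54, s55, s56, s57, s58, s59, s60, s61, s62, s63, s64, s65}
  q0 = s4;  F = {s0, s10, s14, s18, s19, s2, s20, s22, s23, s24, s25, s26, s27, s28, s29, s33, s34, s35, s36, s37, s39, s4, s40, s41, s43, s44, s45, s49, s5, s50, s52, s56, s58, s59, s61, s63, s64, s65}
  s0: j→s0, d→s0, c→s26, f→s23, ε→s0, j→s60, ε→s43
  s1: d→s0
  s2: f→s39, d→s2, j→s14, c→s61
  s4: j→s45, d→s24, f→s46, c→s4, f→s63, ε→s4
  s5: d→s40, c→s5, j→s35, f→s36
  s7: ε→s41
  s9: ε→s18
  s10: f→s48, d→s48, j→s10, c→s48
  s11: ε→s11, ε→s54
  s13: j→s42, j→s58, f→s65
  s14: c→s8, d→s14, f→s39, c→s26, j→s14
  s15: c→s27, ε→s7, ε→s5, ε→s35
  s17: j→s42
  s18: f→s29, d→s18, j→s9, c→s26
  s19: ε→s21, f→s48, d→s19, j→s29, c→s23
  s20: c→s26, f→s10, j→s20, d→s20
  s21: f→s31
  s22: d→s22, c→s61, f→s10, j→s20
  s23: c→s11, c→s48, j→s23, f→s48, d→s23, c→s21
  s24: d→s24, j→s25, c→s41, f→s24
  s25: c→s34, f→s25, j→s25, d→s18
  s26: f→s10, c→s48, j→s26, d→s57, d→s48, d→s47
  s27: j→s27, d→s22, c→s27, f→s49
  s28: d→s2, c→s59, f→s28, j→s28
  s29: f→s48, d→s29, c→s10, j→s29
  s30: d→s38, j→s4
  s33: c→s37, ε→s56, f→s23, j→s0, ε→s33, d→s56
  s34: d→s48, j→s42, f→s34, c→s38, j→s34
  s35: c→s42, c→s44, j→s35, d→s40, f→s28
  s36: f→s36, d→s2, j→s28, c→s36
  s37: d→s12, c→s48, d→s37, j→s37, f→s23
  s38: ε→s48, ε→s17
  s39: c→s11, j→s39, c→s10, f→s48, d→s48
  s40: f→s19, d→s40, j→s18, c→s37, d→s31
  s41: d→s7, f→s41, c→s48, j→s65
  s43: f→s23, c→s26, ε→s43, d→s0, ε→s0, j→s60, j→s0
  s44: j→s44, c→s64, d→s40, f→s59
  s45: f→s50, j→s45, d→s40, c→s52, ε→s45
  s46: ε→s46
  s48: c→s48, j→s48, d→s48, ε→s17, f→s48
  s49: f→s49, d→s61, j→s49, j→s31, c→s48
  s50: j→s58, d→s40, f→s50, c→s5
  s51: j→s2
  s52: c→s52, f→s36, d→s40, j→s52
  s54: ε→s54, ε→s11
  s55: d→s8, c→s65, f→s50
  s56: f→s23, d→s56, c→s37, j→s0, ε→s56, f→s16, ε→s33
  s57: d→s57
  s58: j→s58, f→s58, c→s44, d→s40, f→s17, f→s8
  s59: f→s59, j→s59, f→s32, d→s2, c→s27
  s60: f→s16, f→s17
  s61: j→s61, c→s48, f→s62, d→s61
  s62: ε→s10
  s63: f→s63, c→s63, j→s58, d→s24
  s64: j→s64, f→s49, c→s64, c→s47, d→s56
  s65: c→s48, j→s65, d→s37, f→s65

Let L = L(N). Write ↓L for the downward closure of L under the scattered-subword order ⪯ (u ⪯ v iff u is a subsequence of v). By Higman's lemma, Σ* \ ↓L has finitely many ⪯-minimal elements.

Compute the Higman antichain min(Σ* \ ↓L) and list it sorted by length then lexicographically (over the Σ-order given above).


min(Σ*\↓L) = [dcc, jdff, djcd, jcfdfd, fjccfc].

|Q|=66, |F|=38, |δ|=216 (25 ε).
min D↑ (37 st, q0=0, F={15}): 0:c→0,j→1,d→2,f→3 1:c→4,j→1,d→5,f→6 2:c→7,j→8,d→2,f→2 3:c→3,j→9,d→2,f→3 4:c→4,j→4,d→5,f→10 5:c→11,j→12,d→5,f→13 6:c→14,j→9,d→5,f→6 7:c→15,j→16,d→7,f→7 8:c→17,j→8,d→12,f→8 9:c→18,j→9,d→5,f→9 10:c→10,j→19,d→20,f→10 11:c→15,j→11,d→11,f→21 12:c→22,j→12,d→12,f→23 13:c→21,j→23,d→13,f→15 14:c→14,j→24,d→5,f→10 15:c→15,j→15,d→15,f→15 16:c→15,j→16,d→11,f→16 17:c→15,j→17,d→15,f→17 18:c→25,j→18,d→5,f→26 19:c→26,j→19,d→20,f→19 20:c→27,j→28,d→20,f→29 21:c→15,j→21,d→21,f→15 22:c→15,j→22,d→15,f→30 23:c→30,j→23,d→23,f→15 24:c→18,j→24,d→5,f→19 25:c→25,j→25,d→31,f→32 26:c→33,j→26,d→20,f→26 27:c→15,j→27,d→27,f→30 28:c→22,j→28,d→28,f→29 29:c→30,j→29,d→15,f→15 30:c→15,j→30,d→15,f→15 31:c→11,j→34,d→31,f→21 32:c→15,j→32,d→27,f→32 33:c→33,j→33,d→35,f→32 34:c→22,j→34,d→34,f→21 35:c→27,j→36,d→35,f→30 36:c→22,j→36,d→36,f→30 (ε-aug+det+¬).
'dcc': N↓-sim [57, 40, 22, 8] end={s11,s17,s21,s31,s38,s42,s48,s54} ∉↓L; 3/3 del acc.
'jdff': run [57, 51, 33, 14, 4] end={s17,s31,s42,s48} rej; 4/4 single-dels accept.
'djcd': run [57, 40, 31, 14, 5] end={s17,s42,s47,s48,s57} rej; 4/4 del acc.
'jcfdfd': |S_i|=[57, 51, 46, 31, 22, 9, 3] end={s17,s42,s48} — reject; 6/6 single-dels accept.
'fjccfc': |S_i|=[57, 54, 46, 41, 29, 13, 7] end={s11,s17,s21,s31,s42,s48,s54} — reject; 6/6 deletions ∈↓L.
5 words, ⪯-incomp.


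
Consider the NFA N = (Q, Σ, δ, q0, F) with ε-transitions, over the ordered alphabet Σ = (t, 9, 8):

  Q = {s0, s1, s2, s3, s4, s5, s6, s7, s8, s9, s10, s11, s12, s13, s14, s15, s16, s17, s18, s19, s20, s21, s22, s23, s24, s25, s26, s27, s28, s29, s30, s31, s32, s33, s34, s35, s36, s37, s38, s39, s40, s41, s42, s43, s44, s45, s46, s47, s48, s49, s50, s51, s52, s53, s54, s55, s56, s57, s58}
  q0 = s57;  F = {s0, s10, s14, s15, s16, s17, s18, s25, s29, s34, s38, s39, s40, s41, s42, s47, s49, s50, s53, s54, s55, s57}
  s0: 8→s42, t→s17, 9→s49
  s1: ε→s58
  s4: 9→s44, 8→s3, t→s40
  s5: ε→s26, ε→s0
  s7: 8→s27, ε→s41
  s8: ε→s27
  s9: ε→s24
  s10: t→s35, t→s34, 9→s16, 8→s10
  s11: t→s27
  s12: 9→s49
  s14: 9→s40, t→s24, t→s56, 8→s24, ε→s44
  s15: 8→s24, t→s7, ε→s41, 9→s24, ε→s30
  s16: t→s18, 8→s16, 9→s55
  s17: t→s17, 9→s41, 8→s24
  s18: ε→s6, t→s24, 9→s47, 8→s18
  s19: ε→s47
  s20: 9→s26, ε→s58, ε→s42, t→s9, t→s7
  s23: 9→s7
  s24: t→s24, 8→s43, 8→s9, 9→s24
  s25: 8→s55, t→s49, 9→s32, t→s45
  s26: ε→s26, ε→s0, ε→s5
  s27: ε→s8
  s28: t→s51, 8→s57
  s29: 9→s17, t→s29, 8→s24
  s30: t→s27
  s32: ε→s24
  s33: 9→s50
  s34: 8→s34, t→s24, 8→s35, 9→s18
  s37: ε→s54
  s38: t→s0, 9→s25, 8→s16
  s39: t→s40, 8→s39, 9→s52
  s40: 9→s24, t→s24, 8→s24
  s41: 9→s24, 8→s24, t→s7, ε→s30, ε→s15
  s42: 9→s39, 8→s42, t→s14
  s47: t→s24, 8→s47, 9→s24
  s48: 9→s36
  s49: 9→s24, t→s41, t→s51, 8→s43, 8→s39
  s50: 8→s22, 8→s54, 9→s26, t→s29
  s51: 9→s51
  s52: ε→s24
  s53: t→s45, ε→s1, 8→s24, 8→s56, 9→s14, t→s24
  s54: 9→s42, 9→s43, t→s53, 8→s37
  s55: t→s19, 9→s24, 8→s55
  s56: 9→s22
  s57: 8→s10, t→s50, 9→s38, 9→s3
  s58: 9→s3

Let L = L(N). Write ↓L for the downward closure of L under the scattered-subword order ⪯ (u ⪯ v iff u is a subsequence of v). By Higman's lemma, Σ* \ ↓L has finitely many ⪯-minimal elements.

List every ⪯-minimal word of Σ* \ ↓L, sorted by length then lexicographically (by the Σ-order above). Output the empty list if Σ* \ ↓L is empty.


|Q|=59, |F|=22, |δ|=122 (23 ε).
min D↑ (22 st, q0=0, F={11}): 0:t→1,9→2,8→3 1:t→4,9→5,8→6 2:t→5,9→7,8→8 3:t→9,9→8,8→3 4:t→4,9→10,8→11 5:t→10,9→12,8→13 6:t→14,9→13,8→6 7:t→12,9→11,8→15 8:t→16,9→15,8→8 9:t→11,9→16,8→9 10:t→10,9→17,8→11 11:t→11,9→11,8→11 12:t→17,9→11,8→18 13:t→19,9→18,8→13 14:t→11,9→19,8→11 15:t→20,9→11,8→15 16:t→11,9→20,8→16 17:t→17,9→11,8→11 18:t→21,9→11,8→18 19:t→11,9→21,8→11 20:t→11,9→11,8→20 21:t→11,9→11,8→11 (ε-aug+det+¬).
'tt8': run [45, 38, 22, 7] end={s22,s24,s27,s43,s56,s8,s9} ∉↓L; 3/3 deletions ∈↓L.
'999': run [45, 34, 21, 6] end={s24,s32,s43,s51,s52,s9} — reject; 3/3 del acc.
'8tt': N↓-sim [45, 29, 19, 6] end={s22,s24,s43,s45,s56,s9} ∉↓L; 3/3 single-dels accept.
3 minimals (antichain).

min(Σ*\↓L) = [tt8, 999, 8tt].


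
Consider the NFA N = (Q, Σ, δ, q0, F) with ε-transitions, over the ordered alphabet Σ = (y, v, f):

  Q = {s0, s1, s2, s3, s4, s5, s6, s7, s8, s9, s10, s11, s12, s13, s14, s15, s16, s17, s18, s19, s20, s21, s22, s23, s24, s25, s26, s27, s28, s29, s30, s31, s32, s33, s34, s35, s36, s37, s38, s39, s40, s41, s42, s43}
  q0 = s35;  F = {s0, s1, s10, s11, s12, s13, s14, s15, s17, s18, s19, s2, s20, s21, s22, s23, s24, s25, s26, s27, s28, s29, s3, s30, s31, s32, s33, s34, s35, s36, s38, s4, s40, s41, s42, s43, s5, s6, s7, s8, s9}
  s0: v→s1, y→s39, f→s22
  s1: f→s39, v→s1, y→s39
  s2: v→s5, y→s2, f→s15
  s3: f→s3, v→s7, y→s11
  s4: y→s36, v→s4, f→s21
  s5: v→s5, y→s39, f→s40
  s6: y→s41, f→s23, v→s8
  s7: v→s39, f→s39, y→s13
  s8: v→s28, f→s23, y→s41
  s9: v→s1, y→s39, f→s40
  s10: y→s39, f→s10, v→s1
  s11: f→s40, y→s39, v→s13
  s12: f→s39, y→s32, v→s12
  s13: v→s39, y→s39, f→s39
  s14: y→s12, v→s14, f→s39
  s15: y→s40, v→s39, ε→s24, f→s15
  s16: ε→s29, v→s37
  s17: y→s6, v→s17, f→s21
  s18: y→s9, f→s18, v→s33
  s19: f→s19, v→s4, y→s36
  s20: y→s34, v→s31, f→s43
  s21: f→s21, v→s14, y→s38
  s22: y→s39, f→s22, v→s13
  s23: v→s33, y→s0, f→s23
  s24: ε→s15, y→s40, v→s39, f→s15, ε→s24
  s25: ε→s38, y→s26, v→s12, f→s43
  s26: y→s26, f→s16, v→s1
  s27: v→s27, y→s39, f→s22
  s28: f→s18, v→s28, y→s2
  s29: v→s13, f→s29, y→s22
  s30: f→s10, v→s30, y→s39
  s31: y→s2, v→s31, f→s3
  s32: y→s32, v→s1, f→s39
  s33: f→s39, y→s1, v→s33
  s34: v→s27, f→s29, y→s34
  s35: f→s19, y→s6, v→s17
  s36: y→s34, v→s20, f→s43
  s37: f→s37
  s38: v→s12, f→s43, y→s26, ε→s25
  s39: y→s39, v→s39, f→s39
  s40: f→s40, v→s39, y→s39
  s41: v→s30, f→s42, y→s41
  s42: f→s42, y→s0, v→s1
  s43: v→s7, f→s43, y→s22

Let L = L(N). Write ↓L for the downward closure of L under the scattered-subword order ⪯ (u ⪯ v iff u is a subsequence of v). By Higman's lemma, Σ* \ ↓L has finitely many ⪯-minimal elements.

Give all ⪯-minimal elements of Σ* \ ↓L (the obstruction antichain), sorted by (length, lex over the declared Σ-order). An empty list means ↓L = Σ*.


|Q|=44, |F|=41, |δ|=134 (6 ε).
min D↑ (40 st, q0=0, F={20}): 0:y→1,v→2,f→3 1:y→4,v→5,f→6 2:y→1,v→2,f→7 3:y→8,v→9,f→3 4:y→4,v→10,f→11 5:y→4,v→12,f→6 6:y→13,v→14,f→6 7:y→15,v→16,f→7 8:y→17,v→18,f→19 9:y→8,v→9,f→7 10:y→20,v→10,f→21 11:y→13,v→22,f→11 12:y→23,v→12,f→24 13:y→20,v→22,f→25 14:y→22,v→14,f→20 15:y→26,v→27,f→19 16:y→27,v→16,f→20 17:y→17,v→28,f→29 18:y→17,v→30,f→19 19:y→25,v→31,f→19 20:y→20,v→20,f→20 21:y→20,v→22,f→21 22:y→20,v→22,f→20 23:y→23,v→32,f→33 24:y→34,v→14,f→24 25:y→20,v→35,f→25 26:y→26,v→22,f→29 27:y→36,v→27,f→20 28:y→20,v→28,f→25 29:y→25,v→35,f→29 30:y→23,v→30,f→37 31:y→35,v→20,f→20 32:y→20,v→32,f→38 33:y→38,v→20,f→33 34:y→20,v→22,f→38 35:y→20,v→20,f→20 36:y→36,v→22,f→20 37:y→39,v→31,f→37 38:y→20,v→20,f→38 39:y→20,v→35,f→38 (ε-aug+det+¬).
'yyvy': N↓-sim [44, 38, 23, 10, 1] end={s39} ∉↓L; 4/4 deletions ∈↓L.
'yfyy': |S_i|=[44, 38, 21, 8, 1] end={s39} ∉↓L; 4/4 del acc.
'yfvf': |S_i|=[44, 38, 21, 6, 2] end={s37,s39} ∉↓L; 4/4 deletions ∈↓L.
'vfvf': N↓-sim [44, 42, 28, 9, 2] end={s37,s39} rej; 4/4 del acc.
'fyfvv': run [44, 37, 28, 13, 4, 1] end={s39} rej; 5/5 deletions ∈↓L.
'yvvyfv': N↓-sim [44, 38, 32, 22, 11, 4, 1] end={s39} ∉↓L; 6/6 del acc.
6 minimals (antichain).

A = [yyvy, yfyy, yfvf, vfvf, fyfvv, yvvyfv].


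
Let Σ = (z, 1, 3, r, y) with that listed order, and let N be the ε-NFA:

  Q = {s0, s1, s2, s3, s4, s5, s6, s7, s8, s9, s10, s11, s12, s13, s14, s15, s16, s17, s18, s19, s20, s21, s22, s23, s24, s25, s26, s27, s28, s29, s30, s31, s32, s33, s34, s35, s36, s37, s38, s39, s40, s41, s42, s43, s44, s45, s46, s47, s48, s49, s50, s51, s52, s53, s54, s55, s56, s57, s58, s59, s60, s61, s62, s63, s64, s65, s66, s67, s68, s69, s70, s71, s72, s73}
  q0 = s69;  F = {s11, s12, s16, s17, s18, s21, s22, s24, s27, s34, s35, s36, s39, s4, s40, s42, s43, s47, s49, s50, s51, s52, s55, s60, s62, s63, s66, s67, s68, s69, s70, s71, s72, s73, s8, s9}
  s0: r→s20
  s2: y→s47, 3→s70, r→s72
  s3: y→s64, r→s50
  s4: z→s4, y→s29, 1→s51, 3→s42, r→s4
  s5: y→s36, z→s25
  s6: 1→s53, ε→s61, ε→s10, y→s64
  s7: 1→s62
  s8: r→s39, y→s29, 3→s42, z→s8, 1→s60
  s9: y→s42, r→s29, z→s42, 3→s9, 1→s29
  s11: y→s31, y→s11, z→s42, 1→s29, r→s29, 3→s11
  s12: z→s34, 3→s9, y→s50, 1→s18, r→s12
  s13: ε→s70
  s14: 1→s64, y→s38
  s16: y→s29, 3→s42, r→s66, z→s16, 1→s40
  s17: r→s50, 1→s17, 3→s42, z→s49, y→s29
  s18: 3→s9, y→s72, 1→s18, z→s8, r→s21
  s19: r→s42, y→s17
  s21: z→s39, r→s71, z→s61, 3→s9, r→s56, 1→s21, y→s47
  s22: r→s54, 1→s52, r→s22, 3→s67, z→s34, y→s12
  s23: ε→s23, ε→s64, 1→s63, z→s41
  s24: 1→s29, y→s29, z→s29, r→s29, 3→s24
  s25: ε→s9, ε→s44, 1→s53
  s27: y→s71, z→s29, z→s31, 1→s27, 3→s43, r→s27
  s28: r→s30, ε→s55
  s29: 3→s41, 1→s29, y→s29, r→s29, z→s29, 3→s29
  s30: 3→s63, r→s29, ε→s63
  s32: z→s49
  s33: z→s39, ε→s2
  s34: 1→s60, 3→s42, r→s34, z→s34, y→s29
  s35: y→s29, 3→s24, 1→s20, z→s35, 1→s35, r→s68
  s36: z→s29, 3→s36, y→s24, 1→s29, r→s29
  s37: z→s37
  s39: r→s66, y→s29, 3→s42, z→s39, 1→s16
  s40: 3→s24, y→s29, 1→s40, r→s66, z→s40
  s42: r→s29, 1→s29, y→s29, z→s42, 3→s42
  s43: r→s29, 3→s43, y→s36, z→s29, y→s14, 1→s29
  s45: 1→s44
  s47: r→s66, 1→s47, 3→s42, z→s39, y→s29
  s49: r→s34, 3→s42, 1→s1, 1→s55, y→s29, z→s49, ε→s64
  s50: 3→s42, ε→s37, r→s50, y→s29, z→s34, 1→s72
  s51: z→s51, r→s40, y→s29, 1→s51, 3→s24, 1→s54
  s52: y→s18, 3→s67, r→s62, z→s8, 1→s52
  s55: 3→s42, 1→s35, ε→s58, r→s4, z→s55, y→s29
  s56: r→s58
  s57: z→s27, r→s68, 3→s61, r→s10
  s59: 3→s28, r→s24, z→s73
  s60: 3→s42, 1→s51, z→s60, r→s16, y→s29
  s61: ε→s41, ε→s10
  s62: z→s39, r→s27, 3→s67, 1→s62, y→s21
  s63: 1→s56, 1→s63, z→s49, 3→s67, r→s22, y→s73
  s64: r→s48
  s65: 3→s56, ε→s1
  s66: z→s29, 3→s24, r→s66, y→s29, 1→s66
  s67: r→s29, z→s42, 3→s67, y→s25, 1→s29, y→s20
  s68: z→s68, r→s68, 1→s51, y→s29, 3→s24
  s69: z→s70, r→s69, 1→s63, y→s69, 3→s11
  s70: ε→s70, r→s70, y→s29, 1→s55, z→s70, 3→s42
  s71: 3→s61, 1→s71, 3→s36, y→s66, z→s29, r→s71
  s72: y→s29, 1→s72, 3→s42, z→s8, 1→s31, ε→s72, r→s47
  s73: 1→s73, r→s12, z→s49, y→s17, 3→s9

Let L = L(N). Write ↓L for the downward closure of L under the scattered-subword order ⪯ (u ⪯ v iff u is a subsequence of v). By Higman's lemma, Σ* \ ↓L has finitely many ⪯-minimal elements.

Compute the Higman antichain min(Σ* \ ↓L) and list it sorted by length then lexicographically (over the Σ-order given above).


min(Σ*\↓L) = [zy, 31, 3r, 1yyy, z113z, 1r1rrz].

|Q|=74, |F|=36, |δ|=252 (18 ε).
min D↑ (37 st, q0=0, F={6}): 0:z→1,1→2,3→3,r→0,y→0 1:z→1,1→4,3→5,r→1,y→6 2:z→7,1→2,3→8,r→9,y→10 3:z→5,1→6,3→3,r→6,y→3 4:z→4,1→11,3→5,r→12,y→6 5:z→5,1→6,3→5,r→6,y→6 6:z→6,1→6,3→6,r→6,y→6 7:z→7,1→4,3→5,r→13,y→6 8:z→5,1→6,3→8,r→6,y→14 9:z→13,1→15,3→8,r→9,y→16 10:z→7,1→10,3→14,r→16,y→17 11:z→11,1→11,3→18,r→19,y→6 12:z→12,1→20,3→5,r→12,y→6 13:z→13,1→21,3→5,r→13,y→6 14:z→5,1→6,3→14,r→6,y→5 15:z→22,1→15,3→8,r→23,y→24 16:z→13,1→24,3→14,r→16,y→25 17:z→7,1→17,3→5,r→25,y→6 18:z→6,1→6,3→18,r→6,y→6 19:z→19,1→20,3→18,r→19,y→6 20:z→20,1→20,3→18,r→26,y→6 21:z→21,1→20,3→5,r→27,y→6 22:z→22,1→21,3→5,r→28,y→6 23:z→28,1→23,3→8,r→29,y→30 24:z→22,1→24,3→14,r→30,y→31 25:z→13,1→31,3→5,r→25,y→6 26:z→26,1→26,3→18,r→32,y→6 27:z→27,1→26,3→5,r→32,y→6 28:z→28,1→27,3→5,r→32,y→6 29:z→6,1→29,3→33,r→29,y→34 30:z→28,1→30,3→14,r→34,y→35 31:z→22,1→31,3→5,r→35,y→6 32:z→6,1→32,3→18,r→32,y→6 33:z→6,1→6,3→33,r→6,y→36 34:z→6,1→34,3→36,r→34,y→32 35:z→28,1→35,3→5,r→32,y→6 36:z→6,1→6,3→36,r→6,y→18 (ε-aug+det+¬).
'zy': |S_i|=[54, 28, 2] end={s29,s41} ∉↓L; 2/2 single-dels accept.
'31': run [54, 20, 5] end={s29,s41,s48,s53,s64} rej; 2/2 deletions ∈↓L.
'3r': |S_i|=[54, 20, 3] end={s29,s41,s48} ∉↓L; 2/2 single-dels accept.
'1yyy': N↓-sim [54, 51, 44, 30, 2] end={s29,s41} ∉↓L; 4/4 del acc.
'z113z': N↓-sim [54, 28, 17, 10, 3, 2] end={s29,s41} — reject; 5/5 deletions ∈↓L.
'1r1rrz': |S_i|=[54, 51, 44, 37, 30, 17, 3] end={s29,s31,s41} ∉↓L; 6/6 single-dels accept.
6 words, ⪯-incomp.


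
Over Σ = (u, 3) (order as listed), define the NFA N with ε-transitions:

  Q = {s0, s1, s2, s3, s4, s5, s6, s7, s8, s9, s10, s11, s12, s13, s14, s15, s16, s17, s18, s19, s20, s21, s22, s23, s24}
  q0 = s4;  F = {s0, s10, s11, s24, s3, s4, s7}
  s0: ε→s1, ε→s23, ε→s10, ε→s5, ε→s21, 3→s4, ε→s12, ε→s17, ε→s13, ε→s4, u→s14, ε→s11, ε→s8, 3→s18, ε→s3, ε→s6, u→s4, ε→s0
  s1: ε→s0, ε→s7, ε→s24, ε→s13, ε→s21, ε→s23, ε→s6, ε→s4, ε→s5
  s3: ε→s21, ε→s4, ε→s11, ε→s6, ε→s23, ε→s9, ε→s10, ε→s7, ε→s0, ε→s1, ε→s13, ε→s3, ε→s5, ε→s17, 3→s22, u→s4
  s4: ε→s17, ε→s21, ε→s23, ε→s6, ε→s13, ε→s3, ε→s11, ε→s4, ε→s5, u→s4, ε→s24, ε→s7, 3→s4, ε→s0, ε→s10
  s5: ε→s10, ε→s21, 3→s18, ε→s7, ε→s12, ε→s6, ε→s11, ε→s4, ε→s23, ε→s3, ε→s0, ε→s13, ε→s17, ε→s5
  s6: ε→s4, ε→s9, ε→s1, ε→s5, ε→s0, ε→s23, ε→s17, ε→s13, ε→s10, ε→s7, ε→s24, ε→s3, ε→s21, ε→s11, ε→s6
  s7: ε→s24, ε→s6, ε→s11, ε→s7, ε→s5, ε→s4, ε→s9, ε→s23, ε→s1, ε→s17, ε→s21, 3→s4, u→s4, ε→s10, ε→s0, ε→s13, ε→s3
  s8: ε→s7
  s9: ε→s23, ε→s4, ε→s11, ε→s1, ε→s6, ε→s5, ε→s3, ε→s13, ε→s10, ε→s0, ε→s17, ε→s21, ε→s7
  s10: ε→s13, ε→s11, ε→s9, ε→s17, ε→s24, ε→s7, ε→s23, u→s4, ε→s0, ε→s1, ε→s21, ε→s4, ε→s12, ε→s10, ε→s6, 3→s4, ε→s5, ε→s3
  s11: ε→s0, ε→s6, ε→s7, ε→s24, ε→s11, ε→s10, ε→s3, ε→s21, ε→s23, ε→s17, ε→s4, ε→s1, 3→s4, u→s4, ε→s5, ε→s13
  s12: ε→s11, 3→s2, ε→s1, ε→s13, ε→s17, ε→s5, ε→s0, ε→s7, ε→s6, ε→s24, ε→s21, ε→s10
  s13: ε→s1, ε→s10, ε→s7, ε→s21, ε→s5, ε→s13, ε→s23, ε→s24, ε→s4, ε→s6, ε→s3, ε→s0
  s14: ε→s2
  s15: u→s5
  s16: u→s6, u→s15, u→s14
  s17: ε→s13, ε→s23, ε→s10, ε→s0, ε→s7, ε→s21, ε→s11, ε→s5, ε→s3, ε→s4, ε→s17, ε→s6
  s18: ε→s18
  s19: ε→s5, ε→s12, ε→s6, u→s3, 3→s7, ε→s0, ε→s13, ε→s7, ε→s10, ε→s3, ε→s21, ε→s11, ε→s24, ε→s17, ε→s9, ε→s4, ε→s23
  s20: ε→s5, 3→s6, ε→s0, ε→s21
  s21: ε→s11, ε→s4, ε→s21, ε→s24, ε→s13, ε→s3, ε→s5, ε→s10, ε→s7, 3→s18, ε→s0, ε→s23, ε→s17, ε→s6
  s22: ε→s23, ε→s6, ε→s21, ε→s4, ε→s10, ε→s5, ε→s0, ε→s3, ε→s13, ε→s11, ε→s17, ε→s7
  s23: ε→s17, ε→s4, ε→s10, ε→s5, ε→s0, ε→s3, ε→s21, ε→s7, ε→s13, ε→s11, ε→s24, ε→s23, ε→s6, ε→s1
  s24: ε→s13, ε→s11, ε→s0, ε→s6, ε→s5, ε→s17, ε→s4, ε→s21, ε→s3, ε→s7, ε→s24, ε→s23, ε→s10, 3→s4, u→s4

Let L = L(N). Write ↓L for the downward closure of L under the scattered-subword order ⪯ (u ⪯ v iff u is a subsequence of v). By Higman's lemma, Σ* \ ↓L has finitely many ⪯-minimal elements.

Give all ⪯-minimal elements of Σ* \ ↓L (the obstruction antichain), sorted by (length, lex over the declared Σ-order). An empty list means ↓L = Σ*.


A = [].

|Q|=25, |F|=7, |δ|=270 (244 ε).
min D↑ (1 st, q0=0, F={}): 0:u→0,3→0.
L(D↑) = ∅; no obstructions.


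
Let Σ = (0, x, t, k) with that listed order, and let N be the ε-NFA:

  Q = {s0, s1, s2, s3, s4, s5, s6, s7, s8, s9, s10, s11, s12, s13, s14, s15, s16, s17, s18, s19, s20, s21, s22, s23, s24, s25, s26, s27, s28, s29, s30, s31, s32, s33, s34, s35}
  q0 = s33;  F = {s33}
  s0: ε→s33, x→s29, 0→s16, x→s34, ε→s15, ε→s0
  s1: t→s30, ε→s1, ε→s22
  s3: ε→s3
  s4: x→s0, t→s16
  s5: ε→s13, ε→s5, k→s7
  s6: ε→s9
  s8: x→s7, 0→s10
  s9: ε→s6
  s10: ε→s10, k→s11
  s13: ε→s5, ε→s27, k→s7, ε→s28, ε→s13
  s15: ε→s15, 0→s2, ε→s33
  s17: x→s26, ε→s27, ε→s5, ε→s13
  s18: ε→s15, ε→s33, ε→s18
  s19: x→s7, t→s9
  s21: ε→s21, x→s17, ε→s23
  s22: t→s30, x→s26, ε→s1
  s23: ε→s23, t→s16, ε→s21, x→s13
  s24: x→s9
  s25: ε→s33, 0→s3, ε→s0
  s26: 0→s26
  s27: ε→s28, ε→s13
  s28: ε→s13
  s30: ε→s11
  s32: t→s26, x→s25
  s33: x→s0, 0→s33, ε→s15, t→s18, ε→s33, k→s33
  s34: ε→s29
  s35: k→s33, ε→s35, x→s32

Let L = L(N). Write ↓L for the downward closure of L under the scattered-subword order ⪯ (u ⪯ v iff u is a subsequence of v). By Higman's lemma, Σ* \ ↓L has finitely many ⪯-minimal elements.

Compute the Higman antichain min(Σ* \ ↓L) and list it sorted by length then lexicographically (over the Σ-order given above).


Antichain: [].

|Q|=36, |F|=1, |δ|=69 (38 ε).
min D↑ (1 st, q0=0, F={}): 0:0→0,x→0,t→0,k→0.
L(D↑) = ∅ ⇒ ↓L = Σ*.
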